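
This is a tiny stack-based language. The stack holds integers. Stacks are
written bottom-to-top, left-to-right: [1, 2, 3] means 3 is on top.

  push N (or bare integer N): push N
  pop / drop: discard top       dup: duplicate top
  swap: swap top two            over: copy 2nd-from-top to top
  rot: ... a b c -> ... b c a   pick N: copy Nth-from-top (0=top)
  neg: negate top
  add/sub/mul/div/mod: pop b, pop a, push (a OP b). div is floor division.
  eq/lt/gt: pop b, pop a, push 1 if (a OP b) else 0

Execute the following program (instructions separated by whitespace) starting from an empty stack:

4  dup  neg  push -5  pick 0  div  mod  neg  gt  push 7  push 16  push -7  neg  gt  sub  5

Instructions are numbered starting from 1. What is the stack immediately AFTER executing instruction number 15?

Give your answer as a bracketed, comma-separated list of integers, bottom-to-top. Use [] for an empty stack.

Step 1 ('4'): [4]
Step 2 ('dup'): [4, 4]
Step 3 ('neg'): [4, -4]
Step 4 ('push -5'): [4, -4, -5]
Step 5 ('pick 0'): [4, -4, -5, -5]
Step 6 ('div'): [4, -4, 1]
Step 7 ('mod'): [4, 0]
Step 8 ('neg'): [4, 0]
Step 9 ('gt'): [1]
Step 10 ('push 7'): [1, 7]
Step 11 ('push 16'): [1, 7, 16]
Step 12 ('push -7'): [1, 7, 16, -7]
Step 13 ('neg'): [1, 7, 16, 7]
Step 14 ('gt'): [1, 7, 1]
Step 15 ('sub'): [1, 6]

Answer: [1, 6]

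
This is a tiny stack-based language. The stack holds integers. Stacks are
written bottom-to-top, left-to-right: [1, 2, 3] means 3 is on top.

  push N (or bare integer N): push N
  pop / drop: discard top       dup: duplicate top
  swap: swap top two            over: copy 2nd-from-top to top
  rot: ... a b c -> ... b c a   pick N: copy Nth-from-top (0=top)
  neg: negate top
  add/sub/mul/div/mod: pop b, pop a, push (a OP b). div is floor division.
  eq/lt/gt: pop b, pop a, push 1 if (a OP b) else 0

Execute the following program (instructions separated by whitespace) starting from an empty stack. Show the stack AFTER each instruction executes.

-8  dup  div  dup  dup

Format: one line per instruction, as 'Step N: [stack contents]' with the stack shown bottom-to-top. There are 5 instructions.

Step 1: [-8]
Step 2: [-8, -8]
Step 3: [1]
Step 4: [1, 1]
Step 5: [1, 1, 1]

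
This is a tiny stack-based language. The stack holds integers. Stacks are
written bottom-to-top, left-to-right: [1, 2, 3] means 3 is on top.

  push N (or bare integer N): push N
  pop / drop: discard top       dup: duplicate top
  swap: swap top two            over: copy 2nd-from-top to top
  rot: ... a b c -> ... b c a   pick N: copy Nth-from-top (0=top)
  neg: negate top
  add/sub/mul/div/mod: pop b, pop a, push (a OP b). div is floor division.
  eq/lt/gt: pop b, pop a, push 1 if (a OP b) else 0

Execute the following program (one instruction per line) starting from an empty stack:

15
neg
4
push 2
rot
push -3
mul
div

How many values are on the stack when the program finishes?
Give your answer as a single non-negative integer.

After 'push 15': stack = [15] (depth 1)
After 'neg': stack = [-15] (depth 1)
After 'push 4': stack = [-15, 4] (depth 2)
After 'push 2': stack = [-15, 4, 2] (depth 3)
After 'rot': stack = [4, 2, -15] (depth 3)
After 'push -3': stack = [4, 2, -15, -3] (depth 4)
After 'mul': stack = [4, 2, 45] (depth 3)
After 'div': stack = [4, 0] (depth 2)

Answer: 2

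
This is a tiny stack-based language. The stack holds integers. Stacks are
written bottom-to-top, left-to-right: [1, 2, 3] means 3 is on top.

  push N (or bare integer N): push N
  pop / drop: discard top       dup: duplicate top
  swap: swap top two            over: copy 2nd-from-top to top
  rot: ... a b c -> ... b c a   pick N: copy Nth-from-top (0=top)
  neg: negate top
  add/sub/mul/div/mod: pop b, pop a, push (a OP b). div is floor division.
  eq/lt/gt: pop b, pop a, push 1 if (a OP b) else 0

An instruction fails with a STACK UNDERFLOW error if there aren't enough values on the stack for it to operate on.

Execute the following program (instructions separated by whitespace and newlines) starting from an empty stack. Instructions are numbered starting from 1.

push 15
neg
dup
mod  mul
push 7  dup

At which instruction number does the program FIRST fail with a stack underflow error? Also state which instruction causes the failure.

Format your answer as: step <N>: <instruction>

Step 1 ('push 15'): stack = [15], depth = 1
Step 2 ('neg'): stack = [-15], depth = 1
Step 3 ('dup'): stack = [-15, -15], depth = 2
Step 4 ('mod'): stack = [0], depth = 1
Step 5 ('mul'): needs 2 value(s) but depth is 1 — STACK UNDERFLOW

Answer: step 5: mul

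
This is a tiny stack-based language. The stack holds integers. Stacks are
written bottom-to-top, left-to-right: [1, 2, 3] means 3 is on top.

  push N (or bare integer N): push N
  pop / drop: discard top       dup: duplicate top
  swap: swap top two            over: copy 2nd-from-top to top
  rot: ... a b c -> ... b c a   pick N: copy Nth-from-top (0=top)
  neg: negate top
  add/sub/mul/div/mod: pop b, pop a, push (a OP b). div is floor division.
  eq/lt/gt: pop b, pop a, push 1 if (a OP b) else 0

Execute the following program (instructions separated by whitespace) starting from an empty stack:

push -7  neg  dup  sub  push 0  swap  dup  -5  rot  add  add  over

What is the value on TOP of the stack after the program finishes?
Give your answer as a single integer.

Answer: 0

Derivation:
After 'push -7': [-7]
After 'neg': [7]
After 'dup': [7, 7]
After 'sub': [0]
After 'push 0': [0, 0]
After 'swap': [0, 0]
After 'dup': [0, 0, 0]
After 'push -5': [0, 0, 0, -5]
After 'rot': [0, 0, -5, 0]
After 'add': [0, 0, -5]
After 'add': [0, -5]
After 'over': [0, -5, 0]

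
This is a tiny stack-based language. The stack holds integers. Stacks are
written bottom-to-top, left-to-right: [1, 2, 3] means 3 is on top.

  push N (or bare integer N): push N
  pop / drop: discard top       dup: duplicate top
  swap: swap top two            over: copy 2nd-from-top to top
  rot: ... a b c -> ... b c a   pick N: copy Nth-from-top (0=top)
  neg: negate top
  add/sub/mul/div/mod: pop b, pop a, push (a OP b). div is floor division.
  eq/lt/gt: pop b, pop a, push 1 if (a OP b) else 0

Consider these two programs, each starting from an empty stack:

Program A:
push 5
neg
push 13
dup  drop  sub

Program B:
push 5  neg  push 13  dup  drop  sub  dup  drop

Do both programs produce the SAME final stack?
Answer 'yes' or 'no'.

Answer: yes

Derivation:
Program A trace:
  After 'push 5': [5]
  After 'neg': [-5]
  After 'push 13': [-5, 13]
  After 'dup': [-5, 13, 13]
  After 'drop': [-5, 13]
  After 'sub': [-18]
Program A final stack: [-18]

Program B trace:
  After 'push 5': [5]
  After 'neg': [-5]
  After 'push 13': [-5, 13]
  After 'dup': [-5, 13, 13]
  After 'drop': [-5, 13]
  After 'sub': [-18]
  After 'dup': [-18, -18]
  After 'drop': [-18]
Program B final stack: [-18]
Same: yes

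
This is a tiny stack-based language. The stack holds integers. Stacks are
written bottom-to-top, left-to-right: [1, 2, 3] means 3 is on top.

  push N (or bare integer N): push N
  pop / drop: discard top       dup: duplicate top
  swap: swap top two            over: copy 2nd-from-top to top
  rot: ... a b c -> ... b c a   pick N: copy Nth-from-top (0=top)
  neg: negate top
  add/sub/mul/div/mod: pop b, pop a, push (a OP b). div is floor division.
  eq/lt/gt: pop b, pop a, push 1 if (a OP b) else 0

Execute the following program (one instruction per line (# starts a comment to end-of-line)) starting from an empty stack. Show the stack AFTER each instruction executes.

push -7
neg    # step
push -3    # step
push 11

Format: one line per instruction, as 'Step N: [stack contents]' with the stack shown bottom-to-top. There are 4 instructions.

Step 1: [-7]
Step 2: [7]
Step 3: [7, -3]
Step 4: [7, -3, 11]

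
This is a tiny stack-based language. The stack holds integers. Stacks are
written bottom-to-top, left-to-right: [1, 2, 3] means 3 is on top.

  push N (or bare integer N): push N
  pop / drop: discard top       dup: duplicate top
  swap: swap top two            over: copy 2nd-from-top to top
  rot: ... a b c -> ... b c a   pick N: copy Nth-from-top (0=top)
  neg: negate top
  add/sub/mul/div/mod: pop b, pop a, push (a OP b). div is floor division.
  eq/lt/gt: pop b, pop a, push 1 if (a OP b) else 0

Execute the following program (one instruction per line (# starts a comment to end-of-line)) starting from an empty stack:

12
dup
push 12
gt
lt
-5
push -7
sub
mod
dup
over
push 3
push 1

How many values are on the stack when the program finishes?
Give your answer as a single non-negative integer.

Answer: 5

Derivation:
After 'push 12': stack = [12] (depth 1)
After 'dup': stack = [12, 12] (depth 2)
After 'push 12': stack = [12, 12, 12] (depth 3)
After 'gt': stack = [12, 0] (depth 2)
After 'lt': stack = [0] (depth 1)
After 'push -5': stack = [0, -5] (depth 2)
After 'push -7': stack = [0, -5, -7] (depth 3)
After 'sub': stack = [0, 2] (depth 2)
After 'mod': stack = [0] (depth 1)
After 'dup': stack = [0, 0] (depth 2)
After 'over': stack = [0, 0, 0] (depth 3)
After 'push 3': stack = [0, 0, 0, 3] (depth 4)
After 'push 1': stack = [0, 0, 0, 3, 1] (depth 5)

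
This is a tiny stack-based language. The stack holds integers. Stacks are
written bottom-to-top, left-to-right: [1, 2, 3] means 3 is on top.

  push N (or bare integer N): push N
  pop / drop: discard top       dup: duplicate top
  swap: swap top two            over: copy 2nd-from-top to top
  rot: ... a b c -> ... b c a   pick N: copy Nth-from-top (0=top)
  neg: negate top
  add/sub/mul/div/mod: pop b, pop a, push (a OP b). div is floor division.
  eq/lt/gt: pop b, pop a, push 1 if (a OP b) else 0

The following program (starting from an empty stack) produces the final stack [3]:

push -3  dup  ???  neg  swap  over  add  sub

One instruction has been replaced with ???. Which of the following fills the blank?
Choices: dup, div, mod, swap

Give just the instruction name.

Stack before ???: [-3, -3]
Stack after ???:  [-3, -3]
Checking each choice:
  dup: produces [-3, 3]
  div: stack underflow (need 2, have 1)
  mod: stack underflow (need 2, have 1)
  swap: MATCH


Answer: swap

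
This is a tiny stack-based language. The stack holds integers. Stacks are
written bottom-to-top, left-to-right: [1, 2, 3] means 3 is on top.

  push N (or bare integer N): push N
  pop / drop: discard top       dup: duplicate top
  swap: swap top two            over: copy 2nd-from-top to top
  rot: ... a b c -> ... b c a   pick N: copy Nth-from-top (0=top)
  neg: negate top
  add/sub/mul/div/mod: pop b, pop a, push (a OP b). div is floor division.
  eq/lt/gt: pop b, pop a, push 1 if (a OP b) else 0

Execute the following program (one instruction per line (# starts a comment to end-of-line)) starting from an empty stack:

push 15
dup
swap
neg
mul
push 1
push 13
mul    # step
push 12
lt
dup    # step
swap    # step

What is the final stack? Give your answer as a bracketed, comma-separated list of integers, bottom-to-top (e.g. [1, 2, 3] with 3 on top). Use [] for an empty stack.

Answer: [-225, 0, 0]

Derivation:
After 'push 15': [15]
After 'dup': [15, 15]
After 'swap': [15, 15]
After 'neg': [15, -15]
After 'mul': [-225]
After 'push 1': [-225, 1]
After 'push 13': [-225, 1, 13]
After 'mul': [-225, 13]
After 'push 12': [-225, 13, 12]
After 'lt': [-225, 0]
After 'dup': [-225, 0, 0]
After 'swap': [-225, 0, 0]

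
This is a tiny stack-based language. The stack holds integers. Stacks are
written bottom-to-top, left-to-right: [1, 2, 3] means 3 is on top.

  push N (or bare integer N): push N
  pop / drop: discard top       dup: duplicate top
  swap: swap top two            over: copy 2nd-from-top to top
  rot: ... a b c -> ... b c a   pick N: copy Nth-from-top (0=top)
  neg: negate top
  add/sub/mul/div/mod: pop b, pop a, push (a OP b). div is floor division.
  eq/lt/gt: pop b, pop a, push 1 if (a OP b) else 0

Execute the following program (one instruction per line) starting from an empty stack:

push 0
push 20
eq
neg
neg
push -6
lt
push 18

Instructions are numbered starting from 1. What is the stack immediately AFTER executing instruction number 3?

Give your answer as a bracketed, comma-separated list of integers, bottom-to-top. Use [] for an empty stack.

Step 1 ('push 0'): [0]
Step 2 ('push 20'): [0, 20]
Step 3 ('eq'): [0]

Answer: [0]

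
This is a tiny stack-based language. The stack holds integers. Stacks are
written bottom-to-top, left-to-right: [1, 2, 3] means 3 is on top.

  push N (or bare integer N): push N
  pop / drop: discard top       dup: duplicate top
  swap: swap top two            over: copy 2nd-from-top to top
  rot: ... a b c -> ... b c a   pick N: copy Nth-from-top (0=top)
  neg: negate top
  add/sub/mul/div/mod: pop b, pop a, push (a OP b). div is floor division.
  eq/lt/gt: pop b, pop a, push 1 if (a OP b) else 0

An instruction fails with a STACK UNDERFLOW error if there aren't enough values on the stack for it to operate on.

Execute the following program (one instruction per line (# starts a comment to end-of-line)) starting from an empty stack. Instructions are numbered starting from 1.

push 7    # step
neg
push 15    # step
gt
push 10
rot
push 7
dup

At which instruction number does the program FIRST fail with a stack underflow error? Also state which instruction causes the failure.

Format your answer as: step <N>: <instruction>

Step 1 ('push 7'): stack = [7], depth = 1
Step 2 ('neg'): stack = [-7], depth = 1
Step 3 ('push 15'): stack = [-7, 15], depth = 2
Step 4 ('gt'): stack = [0], depth = 1
Step 5 ('push 10'): stack = [0, 10], depth = 2
Step 6 ('rot'): needs 3 value(s) but depth is 2 — STACK UNDERFLOW

Answer: step 6: rot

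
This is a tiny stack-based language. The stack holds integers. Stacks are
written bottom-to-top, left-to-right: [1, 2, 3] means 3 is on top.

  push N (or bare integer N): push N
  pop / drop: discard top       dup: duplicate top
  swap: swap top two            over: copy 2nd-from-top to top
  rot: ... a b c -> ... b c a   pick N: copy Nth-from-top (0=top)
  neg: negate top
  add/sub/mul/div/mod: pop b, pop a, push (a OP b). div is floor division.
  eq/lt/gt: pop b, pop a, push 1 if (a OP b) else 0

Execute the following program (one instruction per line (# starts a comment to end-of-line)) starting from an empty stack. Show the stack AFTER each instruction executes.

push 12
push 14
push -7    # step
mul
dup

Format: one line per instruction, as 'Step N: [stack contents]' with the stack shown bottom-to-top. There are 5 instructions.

Step 1: [12]
Step 2: [12, 14]
Step 3: [12, 14, -7]
Step 4: [12, -98]
Step 5: [12, -98, -98]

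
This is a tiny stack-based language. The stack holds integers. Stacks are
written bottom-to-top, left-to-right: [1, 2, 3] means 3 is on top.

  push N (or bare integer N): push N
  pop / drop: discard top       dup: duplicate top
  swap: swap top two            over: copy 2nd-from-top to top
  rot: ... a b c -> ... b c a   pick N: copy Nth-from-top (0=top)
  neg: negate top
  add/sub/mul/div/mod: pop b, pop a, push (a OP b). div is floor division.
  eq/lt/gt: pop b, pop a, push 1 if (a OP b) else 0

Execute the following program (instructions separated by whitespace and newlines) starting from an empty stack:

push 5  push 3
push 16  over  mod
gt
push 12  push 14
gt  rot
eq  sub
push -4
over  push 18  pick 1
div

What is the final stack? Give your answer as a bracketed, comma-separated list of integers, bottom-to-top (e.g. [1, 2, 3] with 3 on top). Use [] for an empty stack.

After 'push 5': [5]
After 'push 3': [5, 3]
After 'push 16': [5, 3, 16]
After 'over': [5, 3, 16, 3]
After 'mod': [5, 3, 1]
After 'gt': [5, 1]
After 'push 12': [5, 1, 12]
After 'push 14': [5, 1, 12, 14]
After 'gt': [5, 1, 0]
After 'rot': [1, 0, 5]
After 'eq': [1, 0]
After 'sub': [1]
After 'push -4': [1, -4]
After 'over': [1, -4, 1]
After 'push 18': [1, -4, 1, 18]
After 'pick 1': [1, -4, 1, 18, 1]
After 'div': [1, -4, 1, 18]

Answer: [1, -4, 1, 18]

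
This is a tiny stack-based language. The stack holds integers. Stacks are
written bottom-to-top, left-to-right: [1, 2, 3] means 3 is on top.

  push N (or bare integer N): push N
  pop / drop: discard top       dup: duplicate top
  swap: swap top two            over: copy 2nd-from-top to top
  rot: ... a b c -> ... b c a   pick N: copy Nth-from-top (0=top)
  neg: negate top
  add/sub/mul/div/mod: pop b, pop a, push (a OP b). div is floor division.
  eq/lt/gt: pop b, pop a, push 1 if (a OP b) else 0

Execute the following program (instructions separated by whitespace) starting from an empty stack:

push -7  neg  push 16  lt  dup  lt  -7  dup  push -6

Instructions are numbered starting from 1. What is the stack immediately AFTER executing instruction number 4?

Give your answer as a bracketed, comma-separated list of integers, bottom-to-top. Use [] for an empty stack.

Answer: [1]

Derivation:
Step 1 ('push -7'): [-7]
Step 2 ('neg'): [7]
Step 3 ('push 16'): [7, 16]
Step 4 ('lt'): [1]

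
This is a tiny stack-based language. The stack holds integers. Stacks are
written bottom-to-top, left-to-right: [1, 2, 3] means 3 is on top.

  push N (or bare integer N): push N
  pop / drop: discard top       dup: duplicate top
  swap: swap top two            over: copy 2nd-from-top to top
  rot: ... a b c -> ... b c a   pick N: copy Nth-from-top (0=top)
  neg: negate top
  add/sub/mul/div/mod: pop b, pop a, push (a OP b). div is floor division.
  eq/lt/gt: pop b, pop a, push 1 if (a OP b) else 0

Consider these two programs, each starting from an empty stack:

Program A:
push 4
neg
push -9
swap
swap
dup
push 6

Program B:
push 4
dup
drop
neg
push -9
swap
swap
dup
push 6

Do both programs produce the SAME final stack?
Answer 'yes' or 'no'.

Program A trace:
  After 'push 4': [4]
  After 'neg': [-4]
  After 'push -9': [-4, -9]
  After 'swap': [-9, -4]
  After 'swap': [-4, -9]
  After 'dup': [-4, -9, -9]
  After 'push 6': [-4, -9, -9, 6]
Program A final stack: [-4, -9, -9, 6]

Program B trace:
  After 'push 4': [4]
  After 'dup': [4, 4]
  After 'drop': [4]
  After 'neg': [-4]
  After 'push -9': [-4, -9]
  After 'swap': [-9, -4]
  After 'swap': [-4, -9]
  After 'dup': [-4, -9, -9]
  After 'push 6': [-4, -9, -9, 6]
Program B final stack: [-4, -9, -9, 6]
Same: yes

Answer: yes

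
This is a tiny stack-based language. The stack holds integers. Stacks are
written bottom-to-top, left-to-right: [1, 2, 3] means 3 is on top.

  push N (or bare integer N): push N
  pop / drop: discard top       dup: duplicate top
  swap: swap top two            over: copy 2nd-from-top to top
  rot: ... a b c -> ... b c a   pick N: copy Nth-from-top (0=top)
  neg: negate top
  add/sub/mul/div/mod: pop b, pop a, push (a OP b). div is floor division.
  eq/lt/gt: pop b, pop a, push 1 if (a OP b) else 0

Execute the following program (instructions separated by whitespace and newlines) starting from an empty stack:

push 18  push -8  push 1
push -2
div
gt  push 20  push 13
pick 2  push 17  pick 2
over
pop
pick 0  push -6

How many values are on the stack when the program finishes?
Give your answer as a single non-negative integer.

After 'push 18': stack = [18] (depth 1)
After 'push -8': stack = [18, -8] (depth 2)
After 'push 1': stack = [18, -8, 1] (depth 3)
After 'push -2': stack = [18, -8, 1, -2] (depth 4)
After 'div': stack = [18, -8, -1] (depth 3)
After 'gt': stack = [18, 0] (depth 2)
After 'push 20': stack = [18, 0, 20] (depth 3)
After 'push 13': stack = [18, 0, 20, 13] (depth 4)
After 'pick 2': stack = [18, 0, 20, 13, 0] (depth 5)
After 'push 17': stack = [18, 0, 20, 13, 0, 17] (depth 6)
After 'pick 2': stack = [18, 0, 20, 13, 0, 17, 13] (depth 7)
After 'over': stack = [18, 0, 20, 13, 0, 17, 13, 17] (depth 8)
After 'pop': stack = [18, 0, 20, 13, 0, 17, 13] (depth 7)
After 'pick 0': stack = [18, 0, 20, 13, 0, 17, 13, 13] (depth 8)
After 'push -6': stack = [18, 0, 20, 13, 0, 17, 13, 13, -6] (depth 9)

Answer: 9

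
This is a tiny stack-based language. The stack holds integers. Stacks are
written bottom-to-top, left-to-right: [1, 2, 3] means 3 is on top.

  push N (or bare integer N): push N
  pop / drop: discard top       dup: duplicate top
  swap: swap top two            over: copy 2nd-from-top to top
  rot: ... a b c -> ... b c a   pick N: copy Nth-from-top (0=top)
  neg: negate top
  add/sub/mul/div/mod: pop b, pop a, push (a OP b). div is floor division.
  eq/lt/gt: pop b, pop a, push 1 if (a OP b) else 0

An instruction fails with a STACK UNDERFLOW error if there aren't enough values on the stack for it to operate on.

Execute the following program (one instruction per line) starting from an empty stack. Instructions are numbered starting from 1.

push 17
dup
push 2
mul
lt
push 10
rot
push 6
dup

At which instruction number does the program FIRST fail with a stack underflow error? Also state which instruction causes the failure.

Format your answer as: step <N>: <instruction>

Answer: step 7: rot

Derivation:
Step 1 ('push 17'): stack = [17], depth = 1
Step 2 ('dup'): stack = [17, 17], depth = 2
Step 3 ('push 2'): stack = [17, 17, 2], depth = 3
Step 4 ('mul'): stack = [17, 34], depth = 2
Step 5 ('lt'): stack = [1], depth = 1
Step 6 ('push 10'): stack = [1, 10], depth = 2
Step 7 ('rot'): needs 3 value(s) but depth is 2 — STACK UNDERFLOW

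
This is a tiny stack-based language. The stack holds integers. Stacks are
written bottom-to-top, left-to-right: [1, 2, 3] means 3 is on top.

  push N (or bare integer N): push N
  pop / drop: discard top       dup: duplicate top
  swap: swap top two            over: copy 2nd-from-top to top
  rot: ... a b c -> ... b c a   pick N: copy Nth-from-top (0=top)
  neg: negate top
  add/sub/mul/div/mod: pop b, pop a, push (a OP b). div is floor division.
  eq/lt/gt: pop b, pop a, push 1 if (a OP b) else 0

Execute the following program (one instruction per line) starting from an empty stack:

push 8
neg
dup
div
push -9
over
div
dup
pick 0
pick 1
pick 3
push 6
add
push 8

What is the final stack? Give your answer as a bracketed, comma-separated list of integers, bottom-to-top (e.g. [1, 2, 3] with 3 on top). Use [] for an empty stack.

Answer: [1, -9, -9, -9, -9, -3, 8]

Derivation:
After 'push 8': [8]
After 'neg': [-8]
After 'dup': [-8, -8]
After 'div': [1]
After 'push -9': [1, -9]
After 'over': [1, -9, 1]
After 'div': [1, -9]
After 'dup': [1, -9, -9]
After 'pick 0': [1, -9, -9, -9]
After 'pick 1': [1, -9, -9, -9, -9]
After 'pick 3': [1, -9, -9, -9, -9, -9]
After 'push 6': [1, -9, -9, -9, -9, -9, 6]
After 'add': [1, -9, -9, -9, -9, -3]
After 'push 8': [1, -9, -9, -9, -9, -3, 8]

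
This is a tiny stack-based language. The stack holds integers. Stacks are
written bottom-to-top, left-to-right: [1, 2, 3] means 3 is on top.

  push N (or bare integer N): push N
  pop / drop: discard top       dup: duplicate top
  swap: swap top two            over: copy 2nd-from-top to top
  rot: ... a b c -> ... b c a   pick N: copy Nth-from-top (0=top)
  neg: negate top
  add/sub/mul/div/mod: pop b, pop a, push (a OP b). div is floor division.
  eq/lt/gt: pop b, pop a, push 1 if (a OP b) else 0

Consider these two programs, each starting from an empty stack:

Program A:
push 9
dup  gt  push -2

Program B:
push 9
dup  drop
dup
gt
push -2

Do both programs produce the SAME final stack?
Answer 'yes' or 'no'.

Answer: yes

Derivation:
Program A trace:
  After 'push 9': [9]
  After 'dup': [9, 9]
  After 'gt': [0]
  After 'push -2': [0, -2]
Program A final stack: [0, -2]

Program B trace:
  After 'push 9': [9]
  After 'dup': [9, 9]
  After 'drop': [9]
  After 'dup': [9, 9]
  After 'gt': [0]
  After 'push -2': [0, -2]
Program B final stack: [0, -2]
Same: yes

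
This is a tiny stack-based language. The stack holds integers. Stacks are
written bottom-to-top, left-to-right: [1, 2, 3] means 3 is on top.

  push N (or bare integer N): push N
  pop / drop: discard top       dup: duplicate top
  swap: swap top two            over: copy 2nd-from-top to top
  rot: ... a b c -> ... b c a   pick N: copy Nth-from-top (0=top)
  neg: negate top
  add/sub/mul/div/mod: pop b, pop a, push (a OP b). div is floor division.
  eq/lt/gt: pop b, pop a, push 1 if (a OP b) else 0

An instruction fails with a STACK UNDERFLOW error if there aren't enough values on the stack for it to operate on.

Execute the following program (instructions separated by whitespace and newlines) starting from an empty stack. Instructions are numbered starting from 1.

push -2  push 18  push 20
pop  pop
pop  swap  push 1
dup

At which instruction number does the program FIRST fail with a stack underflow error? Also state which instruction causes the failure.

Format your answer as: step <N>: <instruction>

Step 1 ('push -2'): stack = [-2], depth = 1
Step 2 ('push 18'): stack = [-2, 18], depth = 2
Step 3 ('push 20'): stack = [-2, 18, 20], depth = 3
Step 4 ('pop'): stack = [-2, 18], depth = 2
Step 5 ('pop'): stack = [-2], depth = 1
Step 6 ('pop'): stack = [], depth = 0
Step 7 ('swap'): needs 2 value(s) but depth is 0 — STACK UNDERFLOW

Answer: step 7: swap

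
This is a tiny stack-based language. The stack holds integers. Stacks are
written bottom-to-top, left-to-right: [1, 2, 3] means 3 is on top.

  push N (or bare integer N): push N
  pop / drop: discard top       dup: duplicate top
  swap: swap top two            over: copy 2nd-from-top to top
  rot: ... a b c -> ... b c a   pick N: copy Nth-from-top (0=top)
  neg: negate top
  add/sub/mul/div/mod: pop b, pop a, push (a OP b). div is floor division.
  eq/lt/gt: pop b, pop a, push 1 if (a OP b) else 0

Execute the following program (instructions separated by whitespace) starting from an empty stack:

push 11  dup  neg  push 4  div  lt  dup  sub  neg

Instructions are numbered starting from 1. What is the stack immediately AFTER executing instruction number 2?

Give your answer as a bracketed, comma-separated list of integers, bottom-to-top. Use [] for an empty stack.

Answer: [11, 11]

Derivation:
Step 1 ('push 11'): [11]
Step 2 ('dup'): [11, 11]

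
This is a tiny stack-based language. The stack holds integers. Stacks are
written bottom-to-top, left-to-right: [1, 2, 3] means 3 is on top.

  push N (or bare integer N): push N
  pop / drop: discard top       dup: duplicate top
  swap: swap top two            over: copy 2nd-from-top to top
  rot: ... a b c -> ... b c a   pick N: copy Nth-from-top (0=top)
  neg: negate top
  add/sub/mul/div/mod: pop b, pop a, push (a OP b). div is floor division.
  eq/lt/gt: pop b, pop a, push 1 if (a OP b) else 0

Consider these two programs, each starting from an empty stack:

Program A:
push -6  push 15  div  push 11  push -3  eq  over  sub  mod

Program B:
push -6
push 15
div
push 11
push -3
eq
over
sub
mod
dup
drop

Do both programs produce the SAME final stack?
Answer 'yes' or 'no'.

Answer: yes

Derivation:
Program A trace:
  After 'push -6': [-6]
  After 'push 15': [-6, 15]
  After 'div': [-1]
  After 'push 11': [-1, 11]
  After 'push -3': [-1, 11, -3]
  After 'eq': [-1, 0]
  After 'over': [-1, 0, -1]
  After 'sub': [-1, 1]
  After 'mod': [0]
Program A final stack: [0]

Program B trace:
  After 'push -6': [-6]
  After 'push 15': [-6, 15]
  After 'div': [-1]
  After 'push 11': [-1, 11]
  After 'push -3': [-1, 11, -3]
  After 'eq': [-1, 0]
  After 'over': [-1, 0, -1]
  After 'sub': [-1, 1]
  After 'mod': [0]
  After 'dup': [0, 0]
  After 'drop': [0]
Program B final stack: [0]
Same: yes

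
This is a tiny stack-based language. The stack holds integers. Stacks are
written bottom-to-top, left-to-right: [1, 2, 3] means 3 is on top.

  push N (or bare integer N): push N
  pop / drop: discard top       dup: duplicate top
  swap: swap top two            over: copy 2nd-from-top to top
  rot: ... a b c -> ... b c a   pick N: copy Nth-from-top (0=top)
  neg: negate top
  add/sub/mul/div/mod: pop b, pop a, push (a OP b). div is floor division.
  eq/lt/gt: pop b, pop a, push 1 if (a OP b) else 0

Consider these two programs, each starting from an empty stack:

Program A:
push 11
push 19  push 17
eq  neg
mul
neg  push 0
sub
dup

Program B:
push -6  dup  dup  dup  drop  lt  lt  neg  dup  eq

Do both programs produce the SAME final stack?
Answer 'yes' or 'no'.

Program A trace:
  After 'push 11': [11]
  After 'push 19': [11, 19]
  After 'push 17': [11, 19, 17]
  After 'eq': [11, 0]
  After 'neg': [11, 0]
  After 'mul': [0]
  After 'neg': [0]
  After 'push 0': [0, 0]
  After 'sub': [0]
  After 'dup': [0, 0]
Program A final stack: [0, 0]

Program B trace:
  After 'push -6': [-6]
  After 'dup': [-6, -6]
  After 'dup': [-6, -6, -6]
  After 'dup': [-6, -6, -6, -6]
  After 'drop': [-6, -6, -6]
  After 'lt': [-6, 0]
  After 'lt': [1]
  After 'neg': [-1]
  After 'dup': [-1, -1]
  After 'eq': [1]
Program B final stack: [1]
Same: no

Answer: no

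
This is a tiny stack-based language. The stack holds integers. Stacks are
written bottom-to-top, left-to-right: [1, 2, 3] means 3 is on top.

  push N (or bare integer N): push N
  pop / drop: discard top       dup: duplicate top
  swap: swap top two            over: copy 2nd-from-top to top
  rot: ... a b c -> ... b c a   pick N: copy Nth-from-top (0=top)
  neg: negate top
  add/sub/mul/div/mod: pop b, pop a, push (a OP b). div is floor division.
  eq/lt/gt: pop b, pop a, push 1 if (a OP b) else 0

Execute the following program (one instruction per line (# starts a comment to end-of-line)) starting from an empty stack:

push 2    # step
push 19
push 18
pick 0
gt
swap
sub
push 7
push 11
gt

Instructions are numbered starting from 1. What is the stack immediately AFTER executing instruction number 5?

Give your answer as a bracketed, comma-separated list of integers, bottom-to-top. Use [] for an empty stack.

Step 1 ('push 2'): [2]
Step 2 ('push 19'): [2, 19]
Step 3 ('push 18'): [2, 19, 18]
Step 4 ('pick 0'): [2, 19, 18, 18]
Step 5 ('gt'): [2, 19, 0]

Answer: [2, 19, 0]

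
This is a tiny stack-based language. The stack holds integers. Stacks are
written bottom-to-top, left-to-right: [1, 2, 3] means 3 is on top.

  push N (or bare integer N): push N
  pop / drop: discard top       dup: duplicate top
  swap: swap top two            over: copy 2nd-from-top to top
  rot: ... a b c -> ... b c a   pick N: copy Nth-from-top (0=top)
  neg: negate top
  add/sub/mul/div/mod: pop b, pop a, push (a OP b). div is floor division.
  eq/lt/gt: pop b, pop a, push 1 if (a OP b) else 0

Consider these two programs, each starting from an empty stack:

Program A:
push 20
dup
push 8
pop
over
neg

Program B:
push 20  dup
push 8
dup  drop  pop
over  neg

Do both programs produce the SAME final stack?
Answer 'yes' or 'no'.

Program A trace:
  After 'push 20': [20]
  After 'dup': [20, 20]
  After 'push 8': [20, 20, 8]
  After 'pop': [20, 20]
  After 'over': [20, 20, 20]
  After 'neg': [20, 20, -20]
Program A final stack: [20, 20, -20]

Program B trace:
  After 'push 20': [20]
  After 'dup': [20, 20]
  After 'push 8': [20, 20, 8]
  After 'dup': [20, 20, 8, 8]
  After 'drop': [20, 20, 8]
  After 'pop': [20, 20]
  After 'over': [20, 20, 20]
  After 'neg': [20, 20, -20]
Program B final stack: [20, 20, -20]
Same: yes

Answer: yes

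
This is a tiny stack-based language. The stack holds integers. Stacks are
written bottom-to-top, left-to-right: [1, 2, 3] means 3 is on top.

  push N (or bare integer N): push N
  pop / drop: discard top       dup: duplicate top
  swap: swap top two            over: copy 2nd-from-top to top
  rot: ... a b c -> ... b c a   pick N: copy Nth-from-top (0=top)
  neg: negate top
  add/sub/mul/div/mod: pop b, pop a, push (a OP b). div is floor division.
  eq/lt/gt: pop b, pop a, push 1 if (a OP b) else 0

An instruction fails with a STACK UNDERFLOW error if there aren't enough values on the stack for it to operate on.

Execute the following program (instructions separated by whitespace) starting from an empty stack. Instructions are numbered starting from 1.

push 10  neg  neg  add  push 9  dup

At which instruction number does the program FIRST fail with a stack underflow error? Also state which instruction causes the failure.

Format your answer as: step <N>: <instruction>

Answer: step 4: add

Derivation:
Step 1 ('push 10'): stack = [10], depth = 1
Step 2 ('neg'): stack = [-10], depth = 1
Step 3 ('neg'): stack = [10], depth = 1
Step 4 ('add'): needs 2 value(s) but depth is 1 — STACK UNDERFLOW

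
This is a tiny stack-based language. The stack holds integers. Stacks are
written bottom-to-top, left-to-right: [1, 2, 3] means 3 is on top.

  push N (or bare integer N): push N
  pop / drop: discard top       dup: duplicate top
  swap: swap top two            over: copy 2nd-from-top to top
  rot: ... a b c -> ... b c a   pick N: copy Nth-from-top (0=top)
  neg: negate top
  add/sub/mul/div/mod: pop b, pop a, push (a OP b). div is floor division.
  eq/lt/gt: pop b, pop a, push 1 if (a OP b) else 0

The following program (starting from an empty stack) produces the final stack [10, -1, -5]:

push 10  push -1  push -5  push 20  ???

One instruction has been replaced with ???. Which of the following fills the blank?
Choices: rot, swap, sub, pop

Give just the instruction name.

Stack before ???: [10, -1, -5, 20]
Stack after ???:  [10, -1, -5]
Checking each choice:
  rot: produces [10, -5, 20, -1]
  swap: produces [10, -1, 20, -5]
  sub: produces [10, -1, -25]
  pop: MATCH


Answer: pop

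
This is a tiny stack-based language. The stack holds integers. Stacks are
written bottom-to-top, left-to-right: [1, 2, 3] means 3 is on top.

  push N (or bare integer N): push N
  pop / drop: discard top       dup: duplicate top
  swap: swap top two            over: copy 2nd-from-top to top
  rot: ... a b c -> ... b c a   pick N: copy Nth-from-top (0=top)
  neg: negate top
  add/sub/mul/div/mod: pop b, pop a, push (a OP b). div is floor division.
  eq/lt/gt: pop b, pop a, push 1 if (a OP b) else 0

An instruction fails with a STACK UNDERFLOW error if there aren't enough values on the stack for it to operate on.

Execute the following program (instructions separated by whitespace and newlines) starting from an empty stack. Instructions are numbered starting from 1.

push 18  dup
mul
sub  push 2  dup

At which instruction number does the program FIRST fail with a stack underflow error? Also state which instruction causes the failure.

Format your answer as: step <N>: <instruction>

Answer: step 4: sub

Derivation:
Step 1 ('push 18'): stack = [18], depth = 1
Step 2 ('dup'): stack = [18, 18], depth = 2
Step 3 ('mul'): stack = [324], depth = 1
Step 4 ('sub'): needs 2 value(s) but depth is 1 — STACK UNDERFLOW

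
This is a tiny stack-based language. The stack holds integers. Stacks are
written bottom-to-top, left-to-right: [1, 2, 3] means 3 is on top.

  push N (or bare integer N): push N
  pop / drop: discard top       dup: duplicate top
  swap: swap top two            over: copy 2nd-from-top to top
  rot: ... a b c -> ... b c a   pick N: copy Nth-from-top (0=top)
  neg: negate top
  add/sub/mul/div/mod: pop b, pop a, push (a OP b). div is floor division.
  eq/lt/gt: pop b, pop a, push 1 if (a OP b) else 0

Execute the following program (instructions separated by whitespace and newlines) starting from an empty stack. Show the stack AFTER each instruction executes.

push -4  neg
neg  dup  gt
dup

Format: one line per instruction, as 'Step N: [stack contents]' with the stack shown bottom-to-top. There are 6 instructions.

Step 1: [-4]
Step 2: [4]
Step 3: [-4]
Step 4: [-4, -4]
Step 5: [0]
Step 6: [0, 0]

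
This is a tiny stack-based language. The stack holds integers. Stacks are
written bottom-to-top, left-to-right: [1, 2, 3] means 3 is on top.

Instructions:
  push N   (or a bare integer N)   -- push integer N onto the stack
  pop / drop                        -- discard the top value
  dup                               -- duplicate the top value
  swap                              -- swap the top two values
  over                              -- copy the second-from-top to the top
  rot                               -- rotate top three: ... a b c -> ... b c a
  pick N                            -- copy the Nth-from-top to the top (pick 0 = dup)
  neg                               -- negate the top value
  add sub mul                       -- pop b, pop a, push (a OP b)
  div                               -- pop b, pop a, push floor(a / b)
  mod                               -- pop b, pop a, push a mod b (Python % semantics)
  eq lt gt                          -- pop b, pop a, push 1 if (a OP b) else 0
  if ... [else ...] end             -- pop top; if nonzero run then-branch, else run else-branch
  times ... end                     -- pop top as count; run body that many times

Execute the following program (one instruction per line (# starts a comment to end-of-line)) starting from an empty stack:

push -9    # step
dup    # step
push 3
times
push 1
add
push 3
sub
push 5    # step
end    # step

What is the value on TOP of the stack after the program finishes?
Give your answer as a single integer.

Answer: 5

Derivation:
After 'push -9': [-9]
After 'dup': [-9, -9]
After 'push 3': [-9, -9, 3]
After 'times': [-9, -9]
After 'push 1': [-9, -9, 1]
After 'add': [-9, -8]
After 'push 3': [-9, -8, 3]
After 'sub': [-9, -11]
After 'push 5': [-9, -11, 5]
After 'push 1': [-9, -11, 5, 1]
After 'add': [-9, -11, 6]
After 'push 3': [-9, -11, 6, 3]
After 'sub': [-9, -11, 3]
After 'push 5': [-9, -11, 3, 5]
After 'push 1': [-9, -11, 3, 5, 1]
After 'add': [-9, -11, 3, 6]
After 'push 3': [-9, -11, 3, 6, 3]
After 'sub': [-9, -11, 3, 3]
After 'push 5': [-9, -11, 3, 3, 5]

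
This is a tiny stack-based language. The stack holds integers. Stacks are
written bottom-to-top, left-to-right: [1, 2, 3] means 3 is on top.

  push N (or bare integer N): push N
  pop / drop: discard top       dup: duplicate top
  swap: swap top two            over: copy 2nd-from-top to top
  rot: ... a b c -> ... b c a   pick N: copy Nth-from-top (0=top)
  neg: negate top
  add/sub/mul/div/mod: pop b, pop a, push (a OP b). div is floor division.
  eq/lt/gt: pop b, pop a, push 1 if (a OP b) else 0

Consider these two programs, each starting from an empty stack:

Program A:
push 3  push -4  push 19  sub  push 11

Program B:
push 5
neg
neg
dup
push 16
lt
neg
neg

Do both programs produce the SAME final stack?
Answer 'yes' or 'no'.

Program A trace:
  After 'push 3': [3]
  After 'push -4': [3, -4]
  After 'push 19': [3, -4, 19]
  After 'sub': [3, -23]
  After 'push 11': [3, -23, 11]
Program A final stack: [3, -23, 11]

Program B trace:
  After 'push 5': [5]
  After 'neg': [-5]
  After 'neg': [5]
  After 'dup': [5, 5]
  After 'push 16': [5, 5, 16]
  After 'lt': [5, 1]
  After 'neg': [5, -1]
  After 'neg': [5, 1]
Program B final stack: [5, 1]
Same: no

Answer: no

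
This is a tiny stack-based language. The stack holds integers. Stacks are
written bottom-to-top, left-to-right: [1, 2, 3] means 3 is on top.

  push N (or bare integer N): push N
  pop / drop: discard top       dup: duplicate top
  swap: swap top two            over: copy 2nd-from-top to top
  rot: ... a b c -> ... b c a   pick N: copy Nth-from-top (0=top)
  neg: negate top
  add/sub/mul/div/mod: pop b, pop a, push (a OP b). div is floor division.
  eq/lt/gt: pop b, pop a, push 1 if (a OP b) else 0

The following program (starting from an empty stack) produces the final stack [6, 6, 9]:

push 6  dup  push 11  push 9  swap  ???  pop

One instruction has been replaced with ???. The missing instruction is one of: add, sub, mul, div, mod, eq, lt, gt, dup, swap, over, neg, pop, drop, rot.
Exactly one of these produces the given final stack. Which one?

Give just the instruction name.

Answer: neg

Derivation:
Stack before ???: [6, 6, 9, 11]
Stack after ???:  [6, 6, 9, -11]
The instruction that transforms [6, 6, 9, 11] -> [6, 6, 9, -11] is: neg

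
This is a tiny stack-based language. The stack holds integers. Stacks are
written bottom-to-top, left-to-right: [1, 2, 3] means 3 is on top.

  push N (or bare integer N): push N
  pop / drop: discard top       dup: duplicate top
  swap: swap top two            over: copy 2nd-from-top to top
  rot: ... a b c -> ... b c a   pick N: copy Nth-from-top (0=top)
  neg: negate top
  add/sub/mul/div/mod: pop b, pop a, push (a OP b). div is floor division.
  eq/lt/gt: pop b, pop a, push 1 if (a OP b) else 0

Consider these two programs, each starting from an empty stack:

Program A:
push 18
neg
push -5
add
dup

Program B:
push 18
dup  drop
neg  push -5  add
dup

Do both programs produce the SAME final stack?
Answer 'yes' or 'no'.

Program A trace:
  After 'push 18': [18]
  After 'neg': [-18]
  After 'push -5': [-18, -5]
  After 'add': [-23]
  After 'dup': [-23, -23]
Program A final stack: [-23, -23]

Program B trace:
  After 'push 18': [18]
  After 'dup': [18, 18]
  After 'drop': [18]
  After 'neg': [-18]
  After 'push -5': [-18, -5]
  After 'add': [-23]
  After 'dup': [-23, -23]
Program B final stack: [-23, -23]
Same: yes

Answer: yes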